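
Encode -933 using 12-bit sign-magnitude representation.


Sign bit: 1 (negative)
Magnitude: 933 = 01110100101
= 101110100101


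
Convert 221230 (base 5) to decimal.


Positional values (base 5):
  0 × 5^0 = 0 × 1 = 0
  3 × 5^1 = 3 × 5 = 15
  2 × 5^2 = 2 × 25 = 50
  1 × 5^3 = 1 × 125 = 125
  2 × 5^4 = 2 × 625 = 1250
  2 × 5^5 = 2 × 3125 = 6250
Sum = 0 + 15 + 50 + 125 + 1250 + 6250
= 7690


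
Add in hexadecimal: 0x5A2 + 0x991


Align and add column by column (LSB to MSB, each column mod 16 with carry):
  05A2
+ 0991
  ----
  col 0: 2(2) + 1(1) + 0 (carry in) = 3 → 3(3), carry out 0
  col 1: A(10) + 9(9) + 0 (carry in) = 19 → 3(3), carry out 1
  col 2: 5(5) + 9(9) + 1 (carry in) = 15 → F(15), carry out 0
  col 3: 0(0) + 0(0) + 0 (carry in) = 0 → 0(0), carry out 0
Reading digits MSB→LSB: 0F33
Strip leading zeros: F33
= 0xF33


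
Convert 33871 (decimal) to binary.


Divide by 2 repeatedly:
33871 ÷ 2 = 16935 remainder 1
16935 ÷ 2 = 8467 remainder 1
8467 ÷ 2 = 4233 remainder 1
4233 ÷ 2 = 2116 remainder 1
2116 ÷ 2 = 1058 remainder 0
1058 ÷ 2 = 529 remainder 0
529 ÷ 2 = 264 remainder 1
264 ÷ 2 = 132 remainder 0
132 ÷ 2 = 66 remainder 0
66 ÷ 2 = 33 remainder 0
33 ÷ 2 = 16 remainder 1
16 ÷ 2 = 8 remainder 0
8 ÷ 2 = 4 remainder 0
4 ÷ 2 = 2 remainder 0
2 ÷ 2 = 1 remainder 0
1 ÷ 2 = 0 remainder 1
Reading remainders bottom-up:
= 1000010001001111


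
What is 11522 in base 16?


Divide by 16 repeatedly:
11522 ÷ 16 = 720 remainder 2 (2)
720 ÷ 16 = 45 remainder 0 (0)
45 ÷ 16 = 2 remainder 13 (D)
2 ÷ 16 = 0 remainder 2 (2)
Reading remainders bottom-up:
= 0x2D02


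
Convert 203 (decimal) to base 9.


Divide by 9 repeatedly:
203 ÷ 9 = 22 remainder 5
22 ÷ 9 = 2 remainder 4
2 ÷ 9 = 0 remainder 2
Reading remainders bottom-up:
= 245


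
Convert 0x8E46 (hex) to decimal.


Positional values:
Position 0: 6 × 16^0 = 6 × 1 = 6
Position 1: 4 × 16^1 = 4 × 16 = 64
Position 2: E × 16^2 = 14 × 256 = 3584
Position 3: 8 × 16^3 = 8 × 4096 = 32768
Sum = 6 + 64 + 3584 + 32768
= 36422


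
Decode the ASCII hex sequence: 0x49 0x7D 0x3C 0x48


Codes (hex): 0x49 0x7D 0x3C 0x48
Per-code ASCII lookup:
  0x49 = 73  (range 65-90: uppercase, 73 - 65 = 8) → 'I'
  0x7D = 125  (special character) → '}'
  0x3C = 60  (special character) → '<'
  0x48 = 72  (range 65-90: uppercase, 72 - 65 = 7) → 'H'
= 'I}<H'


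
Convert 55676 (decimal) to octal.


Divide by 8 repeatedly:
55676 ÷ 8 = 6959 remainder 4
6959 ÷ 8 = 869 remainder 7
869 ÷ 8 = 108 remainder 5
108 ÷ 8 = 13 remainder 4
13 ÷ 8 = 1 remainder 5
1 ÷ 8 = 0 remainder 1
Reading remainders bottom-up:
= 0o154574


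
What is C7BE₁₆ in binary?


Each hex digit → 4 binary bits:
  C = 1100
  7 = 0111
  B = 1011
  E = 1110
Concatenate: 1100 0111 1011 1110
= 1100011110111110


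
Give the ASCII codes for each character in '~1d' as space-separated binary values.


String: '~1d'  (3 characters)
Per-character ASCII lookup:
  '~': special character: '~' = 126 → 1111110
  '1': digits start at 48: '1' = 48 + 1 = 49 → 110001
  'd': lowercase starts at 97: 'd' = 97 + 3 = 100 → 1100100
= 1111110 110001 1100100


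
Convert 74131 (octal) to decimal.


Positional values:
Position 0: 1 × 8^0 = 1
Position 1: 3 × 8^1 = 24
Position 2: 1 × 8^2 = 64
Position 3: 4 × 8^3 = 2048
Position 4: 7 × 8^4 = 28672
Sum = 1 + 24 + 64 + 2048 + 28672
= 30809


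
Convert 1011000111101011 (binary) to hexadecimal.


Group into 4-bit nibbles: 1011000111101011
  1011 = B
  0001 = 1
  1110 = E
  1011 = B
= 0xB1EB


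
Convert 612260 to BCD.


Each digit → 4-bit binary:
  6 → 0110
  1 → 0001
  2 → 0010
  2 → 0010
  6 → 0110
  0 → 0000
= 0110 0001 0010 0010 0110 0000


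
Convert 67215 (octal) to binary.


Each octal digit → 3 binary bits:
  6 = 110
  7 = 111
  2 = 010
  1 = 001
  5 = 101
Concatenate: 110 111 010 001 101
= 110111010001101


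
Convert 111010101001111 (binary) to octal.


Group into 3-bit groups: 111010101001111
  111 = 7
  010 = 2
  101 = 5
  001 = 1
  111 = 7
= 0o72517


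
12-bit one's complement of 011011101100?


Original: 011011101100
Invert all bits:
  bit 0: 0 → 1
  bit 1: 1 → 0
  bit 2: 1 → 0
  bit 3: 0 → 1
  bit 4: 1 → 0
  bit 5: 1 → 0
  bit 6: 1 → 0
  bit 7: 0 → 1
  bit 8: 1 → 0
  bit 9: 1 → 0
  bit 10: 0 → 1
  bit 11: 0 → 1
= 100100010011


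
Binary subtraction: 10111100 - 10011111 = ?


Align and subtract column by column (LSB to MSB, borrowing when needed):
  10111100
- 10011111
  --------
  col 0: (0 - 0 borrow-in) - 1 → borrow from next column: (0+2) - 1 = 1, borrow out 1
  col 1: (0 - 1 borrow-in) - 1 → borrow from next column: (-1+2) - 1 = 0, borrow out 1
  col 2: (1 - 1 borrow-in) - 1 → borrow from next column: (0+2) - 1 = 1, borrow out 1
  col 3: (1 - 1 borrow-in) - 1 → borrow from next column: (0+2) - 1 = 1, borrow out 1
  col 4: (1 - 1 borrow-in) - 1 → borrow from next column: (0+2) - 1 = 1, borrow out 1
  col 5: (1 - 1 borrow-in) - 0 → 0 - 0 = 0, borrow out 0
  col 6: (0 - 0 borrow-in) - 0 → 0 - 0 = 0, borrow out 0
  col 7: (1 - 0 borrow-in) - 1 → 1 - 1 = 0, borrow out 0
Reading bits MSB→LSB: 00011101
Strip leading zeros: 11101
= 11101


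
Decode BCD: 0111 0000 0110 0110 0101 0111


Each 4-bit group → digit:
  0111 → 7
  0000 → 0
  0110 → 6
  0110 → 6
  0101 → 5
  0111 → 7
= 706657


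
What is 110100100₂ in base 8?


Group into 3-bit groups: 110100100
  110 = 6
  100 = 4
  100 = 4
= 0o644


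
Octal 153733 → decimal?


Positional values:
Position 0: 3 × 8^0 = 3
Position 1: 3 × 8^1 = 24
Position 2: 7 × 8^2 = 448
Position 3: 3 × 8^3 = 1536
Position 4: 5 × 8^4 = 20480
Position 5: 1 × 8^5 = 32768
Sum = 3 + 24 + 448 + 1536 + 20480 + 32768
= 55259


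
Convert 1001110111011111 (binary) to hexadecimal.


Group into 4-bit nibbles: 1001110111011111
  1001 = 9
  1101 = D
  1101 = D
  1111 = F
= 0x9DDF


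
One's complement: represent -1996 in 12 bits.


Original: 011111001100
Invert all bits:
  bit 0: 0 → 1
  bit 1: 1 → 0
  bit 2: 1 → 0
  bit 3: 1 → 0
  bit 4: 1 → 0
  bit 5: 1 → 0
  bit 6: 0 → 1
  bit 7: 0 → 1
  bit 8: 1 → 0
  bit 9: 1 → 0
  bit 10: 0 → 1
  bit 11: 0 → 1
= 100000110011


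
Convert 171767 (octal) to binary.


Each octal digit → 3 binary bits:
  1 = 001
  7 = 111
  1 = 001
  7 = 111
  6 = 110
  7 = 111
Concatenate: 001 111 001 111 110 111
= 001111001111110111


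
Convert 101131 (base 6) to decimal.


Positional values (base 6):
  1 × 6^0 = 1 × 1 = 1
  3 × 6^1 = 3 × 6 = 18
  1 × 6^2 = 1 × 36 = 36
  1 × 6^3 = 1 × 216 = 216
  0 × 6^4 = 0 × 1296 = 0
  1 × 6^5 = 1 × 7776 = 7776
Sum = 1 + 18 + 36 + 216 + 0 + 7776
= 8047


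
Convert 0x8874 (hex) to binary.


Each hex digit → 4 binary bits:
  8 = 1000
  8 = 1000
  7 = 0111
  4 = 0100
Concatenate: 1000 1000 0111 0100
= 1000100001110100


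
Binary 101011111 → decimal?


Positional values:
Bit 0: 1 × 2^0 = 1
Bit 1: 1 × 2^1 = 2
Bit 2: 1 × 2^2 = 4
Bit 3: 1 × 2^3 = 8
Bit 4: 1 × 2^4 = 16
Bit 6: 1 × 2^6 = 64
Bit 8: 1 × 2^8 = 256
Sum = 1 + 2 + 4 + 8 + 16 + 64 + 256
= 351


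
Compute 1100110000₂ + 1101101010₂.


Align and add column by column (LSB to MSB, carry propagating):
  01100110000
+ 01101101010
  -----------
  col 0: 0 + 0 + 0 (carry in) = 0 → bit 0, carry out 0
  col 1: 0 + 1 + 0 (carry in) = 1 → bit 1, carry out 0
  col 2: 0 + 0 + 0 (carry in) = 0 → bit 0, carry out 0
  col 3: 0 + 1 + 0 (carry in) = 1 → bit 1, carry out 0
  col 4: 1 + 0 + 0 (carry in) = 1 → bit 1, carry out 0
  col 5: 1 + 1 + 0 (carry in) = 2 → bit 0, carry out 1
  col 6: 0 + 1 + 1 (carry in) = 2 → bit 0, carry out 1
  col 7: 0 + 0 + 1 (carry in) = 1 → bit 1, carry out 0
  col 8: 1 + 1 + 0 (carry in) = 2 → bit 0, carry out 1
  col 9: 1 + 1 + 1 (carry in) = 3 → bit 1, carry out 1
  col 10: 0 + 0 + 1 (carry in) = 1 → bit 1, carry out 0
Reading bits MSB→LSB: 11010011010
Strip leading zeros: 11010011010
= 11010011010


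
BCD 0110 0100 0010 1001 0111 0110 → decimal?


Each 4-bit group → digit:
  0110 → 6
  0100 → 4
  0010 → 2
  1001 → 9
  0111 → 7
  0110 → 6
= 642976


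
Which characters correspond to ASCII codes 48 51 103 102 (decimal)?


Codes (decimal): 48 51 103 102
Per-code ASCII lookup:
  48  (range 48-57: digits, 48 - 48 = 0) → '0'
  51  (range 48-57: digits, 51 - 48 = 3) → '3'
  103  (range 97-122: lowercase, 103 - 97 = 6) → 'g'
  102  (range 97-122: lowercase, 102 - 97 = 5) → 'f'
= '03gf'


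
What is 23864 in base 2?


Divide by 2 repeatedly:
23864 ÷ 2 = 11932 remainder 0
11932 ÷ 2 = 5966 remainder 0
5966 ÷ 2 = 2983 remainder 0
2983 ÷ 2 = 1491 remainder 1
1491 ÷ 2 = 745 remainder 1
745 ÷ 2 = 372 remainder 1
372 ÷ 2 = 186 remainder 0
186 ÷ 2 = 93 remainder 0
93 ÷ 2 = 46 remainder 1
46 ÷ 2 = 23 remainder 0
23 ÷ 2 = 11 remainder 1
11 ÷ 2 = 5 remainder 1
5 ÷ 2 = 2 remainder 1
2 ÷ 2 = 1 remainder 0
1 ÷ 2 = 0 remainder 1
Reading remainders bottom-up:
= 101110100111000


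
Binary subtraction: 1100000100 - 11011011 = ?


Align and subtract column by column (LSB to MSB, borrowing when needed):
  1100000100
- 0011011011
  ----------
  col 0: (0 - 0 borrow-in) - 1 → borrow from next column: (0+2) - 1 = 1, borrow out 1
  col 1: (0 - 1 borrow-in) - 1 → borrow from next column: (-1+2) - 1 = 0, borrow out 1
  col 2: (1 - 1 borrow-in) - 0 → 0 - 0 = 0, borrow out 0
  col 3: (0 - 0 borrow-in) - 1 → borrow from next column: (0+2) - 1 = 1, borrow out 1
  col 4: (0 - 1 borrow-in) - 1 → borrow from next column: (-1+2) - 1 = 0, borrow out 1
  col 5: (0 - 1 borrow-in) - 0 → borrow from next column: (-1+2) - 0 = 1, borrow out 1
  col 6: (0 - 1 borrow-in) - 1 → borrow from next column: (-1+2) - 1 = 0, borrow out 1
  col 7: (0 - 1 borrow-in) - 1 → borrow from next column: (-1+2) - 1 = 0, borrow out 1
  col 8: (1 - 1 borrow-in) - 0 → 0 - 0 = 0, borrow out 0
  col 9: (1 - 0 borrow-in) - 0 → 1 - 0 = 1, borrow out 0
Reading bits MSB→LSB: 1000101001
Strip leading zeros: 1000101001
= 1000101001


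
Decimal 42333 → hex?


Divide by 16 repeatedly:
42333 ÷ 16 = 2645 remainder 13 (D)
2645 ÷ 16 = 165 remainder 5 (5)
165 ÷ 16 = 10 remainder 5 (5)
10 ÷ 16 = 0 remainder 10 (A)
Reading remainders bottom-up:
= 0xA55D


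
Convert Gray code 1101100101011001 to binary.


Gray code: 1101100101011001
MSB stays the same: 1
Each subsequent bit = prev_binary XOR current_gray:
  B[1] = 1 XOR 1 = 0
  B[2] = 0 XOR 0 = 0
  B[3] = 0 XOR 1 = 1
  B[4] = 1 XOR 1 = 0
  B[5] = 0 XOR 0 = 0
  B[6] = 0 XOR 0 = 0
  B[7] = 0 XOR 1 = 1
  B[8] = 1 XOR 0 = 1
  B[9] = 1 XOR 1 = 0
  B[10] = 0 XOR 0 = 0
  B[11] = 0 XOR 1 = 1
  B[12] = 1 XOR 1 = 0
  B[13] = 0 XOR 0 = 0
  B[14] = 0 XOR 0 = 0
  B[15] = 0 XOR 1 = 1
= 1001000110010001 (37265 decimal)


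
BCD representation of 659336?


Each digit → 4-bit binary:
  6 → 0110
  5 → 0101
  9 → 1001
  3 → 0011
  3 → 0011
  6 → 0110
= 0110 0101 1001 0011 0011 0110


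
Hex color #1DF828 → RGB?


Hex: #1DF828
R = 1D₁₆ = 29
G = F8₁₆ = 248
B = 28₁₆ = 40
= RGB(29, 248, 40)


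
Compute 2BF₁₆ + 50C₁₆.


Align and add column by column (LSB to MSB, each column mod 16 with carry):
  02BF
+ 050C
  ----
  col 0: F(15) + C(12) + 0 (carry in) = 27 → B(11), carry out 1
  col 1: B(11) + 0(0) + 1 (carry in) = 12 → C(12), carry out 0
  col 2: 2(2) + 5(5) + 0 (carry in) = 7 → 7(7), carry out 0
  col 3: 0(0) + 0(0) + 0 (carry in) = 0 → 0(0), carry out 0
Reading digits MSB→LSB: 07CB
Strip leading zeros: 7CB
= 0x7CB


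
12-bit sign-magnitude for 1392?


Sign bit: 0 (positive)
Magnitude: 1392 = 10101110000
= 010101110000


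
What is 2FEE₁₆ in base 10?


Positional values:
Position 0: E × 16^0 = 14 × 1 = 14
Position 1: E × 16^1 = 14 × 16 = 224
Position 2: F × 16^2 = 15 × 256 = 3840
Position 3: 2 × 16^3 = 2 × 4096 = 8192
Sum = 14 + 224 + 3840 + 8192
= 12270


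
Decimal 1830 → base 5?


Divide by 5 repeatedly:
1830 ÷ 5 = 366 remainder 0
366 ÷ 5 = 73 remainder 1
73 ÷ 5 = 14 remainder 3
14 ÷ 5 = 2 remainder 4
2 ÷ 5 = 0 remainder 2
Reading remainders bottom-up:
= 24310


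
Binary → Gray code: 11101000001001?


Binary: 11101000001001
Gray code: G = B XOR (B >> 1)
B >> 1 = 01110100000100
11101000001001 XOR 01110100000100:
  1 XOR 0 = 1
  1 XOR 1 = 0
  1 XOR 1 = 0
  0 XOR 1 = 1
  1 XOR 0 = 1
  0 XOR 1 = 1
  0 XOR 0 = 0
  0 XOR 0 = 0
  0 XOR 0 = 0
  0 XOR 0 = 0
  1 XOR 0 = 1
  0 XOR 1 = 1
  0 XOR 0 = 0
  1 XOR 0 = 1
= 10011100001101


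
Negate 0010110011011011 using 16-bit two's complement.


Original: 0010110011011011
Step 1 - Invert all bits: 1101001100100100
Step 2 - Add 1: 1101001100100100 + 1
= 1101001100100101 (represents -11483)


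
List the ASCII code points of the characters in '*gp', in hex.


String: '*gp'  (3 characters)
Per-character ASCII lookup:
  '*': special character: '*' = 42 → 0x2A
  'g': lowercase starts at 97: 'g' = 97 + 6 = 103 → 0x67
  'p': lowercase starts at 97: 'p' = 97 + 15 = 112 → 0x70
= 0x2A 0x67 0x70


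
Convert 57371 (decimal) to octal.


Divide by 8 repeatedly:
57371 ÷ 8 = 7171 remainder 3
7171 ÷ 8 = 896 remainder 3
896 ÷ 8 = 112 remainder 0
112 ÷ 8 = 14 remainder 0
14 ÷ 8 = 1 remainder 6
1 ÷ 8 = 0 remainder 1
Reading remainders bottom-up:
= 0o160033


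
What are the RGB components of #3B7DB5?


Hex: #3B7DB5
R = 3B₁₆ = 59
G = 7D₁₆ = 125
B = B5₁₆ = 181
= RGB(59, 125, 181)


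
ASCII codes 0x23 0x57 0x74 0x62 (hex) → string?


Codes (hex): 0x23 0x57 0x74 0x62
Per-code ASCII lookup:
  0x23 = 35  (special character) → '#'
  0x57 = 87  (range 65-90: uppercase, 87 - 65 = 22) → 'W'
  0x74 = 116  (range 97-122: lowercase, 116 - 97 = 19) → 't'
  0x62 = 98  (range 97-122: lowercase, 98 - 97 = 1) → 'b'
= '#Wtb'


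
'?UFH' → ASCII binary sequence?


String: '?UFH'  (4 characters)
Per-character ASCII lookup:
  '?': special character: '?' = 63 → 111111
  'U': uppercase starts at 65: 'U' = 65 + 20 = 85 → 1010101
  'F': uppercase starts at 65: 'F' = 65 + 5 = 70 → 1000110
  'H': uppercase starts at 65: 'H' = 65 + 7 = 72 → 1001000
= 111111 1010101 1000110 1001000


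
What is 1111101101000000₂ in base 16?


Group into 4-bit nibbles: 1111101101000000
  1111 = F
  1011 = B
  0100 = 4
  0000 = 0
= 0xFB40


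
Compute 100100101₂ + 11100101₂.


Align and add column by column (LSB to MSB, carry propagating):
  0100100101
+ 0011100101
  ----------
  col 0: 1 + 1 + 0 (carry in) = 2 → bit 0, carry out 1
  col 1: 0 + 0 + 1 (carry in) = 1 → bit 1, carry out 0
  col 2: 1 + 1 + 0 (carry in) = 2 → bit 0, carry out 1
  col 3: 0 + 0 + 1 (carry in) = 1 → bit 1, carry out 0
  col 4: 0 + 0 + 0 (carry in) = 0 → bit 0, carry out 0
  col 5: 1 + 1 + 0 (carry in) = 2 → bit 0, carry out 1
  col 6: 0 + 1 + 1 (carry in) = 2 → bit 0, carry out 1
  col 7: 0 + 1 + 1 (carry in) = 2 → bit 0, carry out 1
  col 8: 1 + 0 + 1 (carry in) = 2 → bit 0, carry out 1
  col 9: 0 + 0 + 1 (carry in) = 1 → bit 1, carry out 0
Reading bits MSB→LSB: 1000001010
Strip leading zeros: 1000001010
= 1000001010


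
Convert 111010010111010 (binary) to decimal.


Positional values:
Bit 1: 1 × 2^1 = 2
Bit 3: 1 × 2^3 = 8
Bit 4: 1 × 2^4 = 16
Bit 5: 1 × 2^5 = 32
Bit 7: 1 × 2^7 = 128
Bit 10: 1 × 2^10 = 1024
Bit 12: 1 × 2^12 = 4096
Bit 13: 1 × 2^13 = 8192
Bit 14: 1 × 2^14 = 16384
Sum = 2 + 8 + 16 + 32 + 128 + 1024 + 4096 + 8192 + 16384
= 29882


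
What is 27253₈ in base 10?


Positional values:
Position 0: 3 × 8^0 = 3
Position 1: 5 × 8^1 = 40
Position 2: 2 × 8^2 = 128
Position 3: 7 × 8^3 = 3584
Position 4: 2 × 8^4 = 8192
Sum = 3 + 40 + 128 + 3584 + 8192
= 11947


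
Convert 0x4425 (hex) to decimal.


Positional values:
Position 0: 5 × 16^0 = 5 × 1 = 5
Position 1: 2 × 16^1 = 2 × 16 = 32
Position 2: 4 × 16^2 = 4 × 256 = 1024
Position 3: 4 × 16^3 = 4 × 4096 = 16384
Sum = 5 + 32 + 1024 + 16384
= 17445


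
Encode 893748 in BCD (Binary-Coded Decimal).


Each digit → 4-bit binary:
  8 → 1000
  9 → 1001
  3 → 0011
  7 → 0111
  4 → 0100
  8 → 1000
= 1000 1001 0011 0111 0100 1000


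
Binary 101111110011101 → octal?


Group into 3-bit groups: 101111110011101
  101 = 5
  111 = 7
  110 = 6
  011 = 3
  101 = 5
= 0o57635


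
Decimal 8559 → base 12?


Divide by 12 repeatedly:
8559 ÷ 12 = 713 remainder 3
713 ÷ 12 = 59 remainder 5
59 ÷ 12 = 4 remainder 11
4 ÷ 12 = 0 remainder 4
Reading remainders bottom-up:
= 4B53


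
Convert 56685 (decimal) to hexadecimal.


Divide by 16 repeatedly:
56685 ÷ 16 = 3542 remainder 13 (D)
3542 ÷ 16 = 221 remainder 6 (6)
221 ÷ 16 = 13 remainder 13 (D)
13 ÷ 16 = 0 remainder 13 (D)
Reading remainders bottom-up:
= 0xDD6D


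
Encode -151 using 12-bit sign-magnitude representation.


Sign bit: 1 (negative)
Magnitude: 151 = 00010010111
= 100010010111


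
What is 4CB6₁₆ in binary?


Each hex digit → 4 binary bits:
  4 = 0100
  C = 1100
  B = 1011
  6 = 0110
Concatenate: 0100 1100 1011 0110
= 0100110010110110


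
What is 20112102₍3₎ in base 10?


Positional values (base 3):
  2 × 3^0 = 2 × 1 = 2
  0 × 3^1 = 0 × 3 = 0
  1 × 3^2 = 1 × 9 = 9
  2 × 3^3 = 2 × 27 = 54
  1 × 3^4 = 1 × 81 = 81
  1 × 3^5 = 1 × 243 = 243
  0 × 3^6 = 0 × 729 = 0
  2 × 3^7 = 2 × 2187 = 4374
Sum = 2 + 0 + 9 + 54 + 81 + 243 + 0 + 4374
= 4763


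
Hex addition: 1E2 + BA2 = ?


Align and add column by column (LSB to MSB, each column mod 16 with carry):
  01E2
+ 0BA2
  ----
  col 0: 2(2) + 2(2) + 0 (carry in) = 4 → 4(4), carry out 0
  col 1: E(14) + A(10) + 0 (carry in) = 24 → 8(8), carry out 1
  col 2: 1(1) + B(11) + 1 (carry in) = 13 → D(13), carry out 0
  col 3: 0(0) + 0(0) + 0 (carry in) = 0 → 0(0), carry out 0
Reading digits MSB→LSB: 0D84
Strip leading zeros: D84
= 0xD84


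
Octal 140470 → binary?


Each octal digit → 3 binary bits:
  1 = 001
  4 = 100
  0 = 000
  4 = 100
  7 = 111
  0 = 000
Concatenate: 001 100 000 100 111 000
= 001100000100111000


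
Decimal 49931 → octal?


Divide by 8 repeatedly:
49931 ÷ 8 = 6241 remainder 3
6241 ÷ 8 = 780 remainder 1
780 ÷ 8 = 97 remainder 4
97 ÷ 8 = 12 remainder 1
12 ÷ 8 = 1 remainder 4
1 ÷ 8 = 0 remainder 1
Reading remainders bottom-up:
= 0o141413


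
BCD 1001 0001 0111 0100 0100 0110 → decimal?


Each 4-bit group → digit:
  1001 → 9
  0001 → 1
  0111 → 7
  0100 → 4
  0100 → 4
  0110 → 6
= 917446


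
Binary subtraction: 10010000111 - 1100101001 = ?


Align and subtract column by column (LSB to MSB, borrowing when needed):
  10010000111
- 01100101001
  -----------
  col 0: (1 - 0 borrow-in) - 1 → 1 - 1 = 0, borrow out 0
  col 1: (1 - 0 borrow-in) - 0 → 1 - 0 = 1, borrow out 0
  col 2: (1 - 0 borrow-in) - 0 → 1 - 0 = 1, borrow out 0
  col 3: (0 - 0 borrow-in) - 1 → borrow from next column: (0+2) - 1 = 1, borrow out 1
  col 4: (0 - 1 borrow-in) - 0 → borrow from next column: (-1+2) - 0 = 1, borrow out 1
  col 5: (0 - 1 borrow-in) - 1 → borrow from next column: (-1+2) - 1 = 0, borrow out 1
  col 6: (0 - 1 borrow-in) - 0 → borrow from next column: (-1+2) - 0 = 1, borrow out 1
  col 7: (1 - 1 borrow-in) - 0 → 0 - 0 = 0, borrow out 0
  col 8: (0 - 0 borrow-in) - 1 → borrow from next column: (0+2) - 1 = 1, borrow out 1
  col 9: (0 - 1 borrow-in) - 1 → borrow from next column: (-1+2) - 1 = 0, borrow out 1
  col 10: (1 - 1 borrow-in) - 0 → 0 - 0 = 0, borrow out 0
Reading bits MSB→LSB: 00101011110
Strip leading zeros: 101011110
= 101011110


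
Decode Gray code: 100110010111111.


Gray code: 100110010111111
MSB stays the same: 1
Each subsequent bit = prev_binary XOR current_gray:
  B[1] = 1 XOR 0 = 1
  B[2] = 1 XOR 0 = 1
  B[3] = 1 XOR 1 = 0
  B[4] = 0 XOR 1 = 1
  B[5] = 1 XOR 0 = 1
  B[6] = 1 XOR 0 = 1
  B[7] = 1 XOR 1 = 0
  B[8] = 0 XOR 0 = 0
  B[9] = 0 XOR 1 = 1
  B[10] = 1 XOR 1 = 0
  B[11] = 0 XOR 1 = 1
  B[12] = 1 XOR 1 = 0
  B[13] = 0 XOR 1 = 1
  B[14] = 1 XOR 1 = 0
= 111011100101010 (30506 decimal)


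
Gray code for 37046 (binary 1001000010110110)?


Binary: 1001000010110110
Gray code: G = B XOR (B >> 1)
B >> 1 = 0100100001011011
1001000010110110 XOR 0100100001011011:
  1 XOR 0 = 1
  0 XOR 1 = 1
  0 XOR 0 = 0
  1 XOR 0 = 1
  0 XOR 1 = 1
  0 XOR 0 = 0
  0 XOR 0 = 0
  0 XOR 0 = 0
  1 XOR 0 = 1
  0 XOR 1 = 1
  1 XOR 0 = 1
  1 XOR 1 = 0
  0 XOR 1 = 1
  1 XOR 0 = 1
  1 XOR 1 = 0
  0 XOR 1 = 1
= 1101100011101101


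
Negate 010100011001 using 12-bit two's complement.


Original: 010100011001
Step 1 - Invert all bits: 101011100110
Step 2 - Add 1: 101011100110 + 1
= 101011100111 (represents -1305)


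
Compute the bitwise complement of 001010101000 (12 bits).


Original: 001010101000
Invert all bits:
  bit 0: 0 → 1
  bit 1: 0 → 1
  bit 2: 1 → 0
  bit 3: 0 → 1
  bit 4: 1 → 0
  bit 5: 0 → 1
  bit 6: 1 → 0
  bit 7: 0 → 1
  bit 8: 1 → 0
  bit 9: 0 → 1
  bit 10: 0 → 1
  bit 11: 0 → 1
= 110101010111


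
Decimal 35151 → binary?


Divide by 2 repeatedly:
35151 ÷ 2 = 17575 remainder 1
17575 ÷ 2 = 8787 remainder 1
8787 ÷ 2 = 4393 remainder 1
4393 ÷ 2 = 2196 remainder 1
2196 ÷ 2 = 1098 remainder 0
1098 ÷ 2 = 549 remainder 0
549 ÷ 2 = 274 remainder 1
274 ÷ 2 = 137 remainder 0
137 ÷ 2 = 68 remainder 1
68 ÷ 2 = 34 remainder 0
34 ÷ 2 = 17 remainder 0
17 ÷ 2 = 8 remainder 1
8 ÷ 2 = 4 remainder 0
4 ÷ 2 = 2 remainder 0
2 ÷ 2 = 1 remainder 0
1 ÷ 2 = 0 remainder 1
Reading remainders bottom-up:
= 1000100101001111


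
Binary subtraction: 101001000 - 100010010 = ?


Align and subtract column by column (LSB to MSB, borrowing when needed):
  101001000
- 100010010
  ---------
  col 0: (0 - 0 borrow-in) - 0 → 0 - 0 = 0, borrow out 0
  col 1: (0 - 0 borrow-in) - 1 → borrow from next column: (0+2) - 1 = 1, borrow out 1
  col 2: (0 - 1 borrow-in) - 0 → borrow from next column: (-1+2) - 0 = 1, borrow out 1
  col 3: (1 - 1 borrow-in) - 0 → 0 - 0 = 0, borrow out 0
  col 4: (0 - 0 borrow-in) - 1 → borrow from next column: (0+2) - 1 = 1, borrow out 1
  col 5: (0 - 1 borrow-in) - 0 → borrow from next column: (-1+2) - 0 = 1, borrow out 1
  col 6: (1 - 1 borrow-in) - 0 → 0 - 0 = 0, borrow out 0
  col 7: (0 - 0 borrow-in) - 0 → 0 - 0 = 0, borrow out 0
  col 8: (1 - 0 borrow-in) - 1 → 1 - 1 = 0, borrow out 0
Reading bits MSB→LSB: 000110110
Strip leading zeros: 110110
= 110110


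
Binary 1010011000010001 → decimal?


Positional values:
Bit 0: 1 × 2^0 = 1
Bit 4: 1 × 2^4 = 16
Bit 9: 1 × 2^9 = 512
Bit 10: 1 × 2^10 = 1024
Bit 13: 1 × 2^13 = 8192
Bit 15: 1 × 2^15 = 32768
Sum = 1 + 16 + 512 + 1024 + 8192 + 32768
= 42513


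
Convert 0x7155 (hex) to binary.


Each hex digit → 4 binary bits:
  7 = 0111
  1 = 0001
  5 = 0101
  5 = 0101
Concatenate: 0111 0001 0101 0101
= 0111000101010101


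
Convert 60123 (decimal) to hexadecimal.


Divide by 16 repeatedly:
60123 ÷ 16 = 3757 remainder 11 (B)
3757 ÷ 16 = 234 remainder 13 (D)
234 ÷ 16 = 14 remainder 10 (A)
14 ÷ 16 = 0 remainder 14 (E)
Reading remainders bottom-up:
= 0xEADB


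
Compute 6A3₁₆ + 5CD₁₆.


Align and add column by column (LSB to MSB, each column mod 16 with carry):
  06A3
+ 05CD
  ----
  col 0: 3(3) + D(13) + 0 (carry in) = 16 → 0(0), carry out 1
  col 1: A(10) + C(12) + 1 (carry in) = 23 → 7(7), carry out 1
  col 2: 6(6) + 5(5) + 1 (carry in) = 12 → C(12), carry out 0
  col 3: 0(0) + 0(0) + 0 (carry in) = 0 → 0(0), carry out 0
Reading digits MSB→LSB: 0C70
Strip leading zeros: C70
= 0xC70


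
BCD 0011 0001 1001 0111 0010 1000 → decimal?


Each 4-bit group → digit:
  0011 → 3
  0001 → 1
  1001 → 9
  0111 → 7
  0010 → 2
  1000 → 8
= 319728


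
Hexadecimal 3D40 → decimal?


Positional values:
Position 0: 0 × 16^0 = 0 × 1 = 0
Position 1: 4 × 16^1 = 4 × 16 = 64
Position 2: D × 16^2 = 13 × 256 = 3328
Position 3: 3 × 16^3 = 3 × 4096 = 12288
Sum = 0 + 64 + 3328 + 12288
= 15680


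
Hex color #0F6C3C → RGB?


Hex: #0F6C3C
R = 0F₁₆ = 15
G = 6C₁₆ = 108
B = 3C₁₆ = 60
= RGB(15, 108, 60)


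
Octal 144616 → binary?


Each octal digit → 3 binary bits:
  1 = 001
  4 = 100
  4 = 100
  6 = 110
  1 = 001
  6 = 110
Concatenate: 001 100 100 110 001 110
= 001100100110001110


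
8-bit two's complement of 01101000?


Original: 01101000
Step 1 - Invert all bits: 10010111
Step 2 - Add 1: 10010111 + 1
= 10011000 (represents -104)


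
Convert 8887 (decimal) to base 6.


Divide by 6 repeatedly:
8887 ÷ 6 = 1481 remainder 1
1481 ÷ 6 = 246 remainder 5
246 ÷ 6 = 41 remainder 0
41 ÷ 6 = 6 remainder 5
6 ÷ 6 = 1 remainder 0
1 ÷ 6 = 0 remainder 1
Reading remainders bottom-up:
= 105051


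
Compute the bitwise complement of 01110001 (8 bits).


Original: 01110001
Invert all bits:
  bit 0: 0 → 1
  bit 1: 1 → 0
  bit 2: 1 → 0
  bit 3: 1 → 0
  bit 4: 0 → 1
  bit 5: 0 → 1
  bit 6: 0 → 1
  bit 7: 1 → 0
= 10001110


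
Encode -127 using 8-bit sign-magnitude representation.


Sign bit: 1 (negative)
Magnitude: 127 = 1111111
= 11111111


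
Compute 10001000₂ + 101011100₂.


Align and add column by column (LSB to MSB, carry propagating):
  0010001000
+ 0101011100
  ----------
  col 0: 0 + 0 + 0 (carry in) = 0 → bit 0, carry out 0
  col 1: 0 + 0 + 0 (carry in) = 0 → bit 0, carry out 0
  col 2: 0 + 1 + 0 (carry in) = 1 → bit 1, carry out 0
  col 3: 1 + 1 + 0 (carry in) = 2 → bit 0, carry out 1
  col 4: 0 + 1 + 1 (carry in) = 2 → bit 0, carry out 1
  col 5: 0 + 0 + 1 (carry in) = 1 → bit 1, carry out 0
  col 6: 0 + 1 + 0 (carry in) = 1 → bit 1, carry out 0
  col 7: 1 + 0 + 0 (carry in) = 1 → bit 1, carry out 0
  col 8: 0 + 1 + 0 (carry in) = 1 → bit 1, carry out 0
  col 9: 0 + 0 + 0 (carry in) = 0 → bit 0, carry out 0
Reading bits MSB→LSB: 0111100100
Strip leading zeros: 111100100
= 111100100


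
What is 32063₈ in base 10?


Positional values:
Position 0: 3 × 8^0 = 3
Position 1: 6 × 8^1 = 48
Position 2: 0 × 8^2 = 0
Position 3: 2 × 8^3 = 1024
Position 4: 3 × 8^4 = 12288
Sum = 3 + 48 + 0 + 1024 + 12288
= 13363


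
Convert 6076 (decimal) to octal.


Divide by 8 repeatedly:
6076 ÷ 8 = 759 remainder 4
759 ÷ 8 = 94 remainder 7
94 ÷ 8 = 11 remainder 6
11 ÷ 8 = 1 remainder 3
1 ÷ 8 = 0 remainder 1
Reading remainders bottom-up:
= 0o13674


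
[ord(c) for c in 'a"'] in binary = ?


String: 'a"'  (2 characters)
Per-character ASCII lookup:
  'a': lowercase starts at 97: 'a' = 97 + 0 = 97 → 1100001
  '"': special character: '"' = 34 → 100010
= 1100001 100010


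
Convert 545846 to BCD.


Each digit → 4-bit binary:
  5 → 0101
  4 → 0100
  5 → 0101
  8 → 1000
  4 → 0100
  6 → 0110
= 0101 0100 0101 1000 0100 0110


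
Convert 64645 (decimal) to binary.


Divide by 2 repeatedly:
64645 ÷ 2 = 32322 remainder 1
32322 ÷ 2 = 16161 remainder 0
16161 ÷ 2 = 8080 remainder 1
8080 ÷ 2 = 4040 remainder 0
4040 ÷ 2 = 2020 remainder 0
2020 ÷ 2 = 1010 remainder 0
1010 ÷ 2 = 505 remainder 0
505 ÷ 2 = 252 remainder 1
252 ÷ 2 = 126 remainder 0
126 ÷ 2 = 63 remainder 0
63 ÷ 2 = 31 remainder 1
31 ÷ 2 = 15 remainder 1
15 ÷ 2 = 7 remainder 1
7 ÷ 2 = 3 remainder 1
3 ÷ 2 = 1 remainder 1
1 ÷ 2 = 0 remainder 1
Reading remainders bottom-up:
= 1111110010000101


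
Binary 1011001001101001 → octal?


Group into 3-bit groups: 001011001001101001
  001 = 1
  011 = 3
  001 = 1
  001 = 1
  101 = 5
  001 = 1
= 0o131151


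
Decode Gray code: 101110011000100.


Gray code: 101110011000100
MSB stays the same: 1
Each subsequent bit = prev_binary XOR current_gray:
  B[1] = 1 XOR 0 = 1
  B[2] = 1 XOR 1 = 0
  B[3] = 0 XOR 1 = 1
  B[4] = 1 XOR 1 = 0
  B[5] = 0 XOR 0 = 0
  B[6] = 0 XOR 0 = 0
  B[7] = 0 XOR 1 = 1
  B[8] = 1 XOR 1 = 0
  B[9] = 0 XOR 0 = 0
  B[10] = 0 XOR 0 = 0
  B[11] = 0 XOR 0 = 0
  B[12] = 0 XOR 1 = 1
  B[13] = 1 XOR 0 = 1
  B[14] = 1 XOR 0 = 1
= 110100010000111 (26759 decimal)


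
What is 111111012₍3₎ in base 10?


Positional values (base 3):
  2 × 3^0 = 2 × 1 = 2
  1 × 3^1 = 1 × 3 = 3
  0 × 3^2 = 0 × 9 = 0
  1 × 3^3 = 1 × 27 = 27
  1 × 3^4 = 1 × 81 = 81
  1 × 3^5 = 1 × 243 = 243
  1 × 3^6 = 1 × 729 = 729
  1 × 3^7 = 1 × 2187 = 2187
  1 × 3^8 = 1 × 6561 = 6561
Sum = 2 + 3 + 0 + 27 + 81 + 243 + 729 + 2187 + 6561
= 9833


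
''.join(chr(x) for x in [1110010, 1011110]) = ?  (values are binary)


Codes (binary): 1110010 1011110
Per-code ASCII lookup:
  1110010 = 114  (range 97-122: lowercase, 114 - 97 = 17) → 'r'
  1011110 = 94  (special character) → '^'
= 'r^'


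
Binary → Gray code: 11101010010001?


Binary: 11101010010001
Gray code: G = B XOR (B >> 1)
B >> 1 = 01110101001000
11101010010001 XOR 01110101001000:
  1 XOR 0 = 1
  1 XOR 1 = 0
  1 XOR 1 = 0
  0 XOR 1 = 1
  1 XOR 0 = 1
  0 XOR 1 = 1
  1 XOR 0 = 1
  0 XOR 1 = 1
  0 XOR 0 = 0
  1 XOR 0 = 1
  0 XOR 1 = 1
  0 XOR 0 = 0
  0 XOR 0 = 0
  1 XOR 0 = 1
= 10011111011001


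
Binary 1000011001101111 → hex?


Group into 4-bit nibbles: 1000011001101111
  1000 = 8
  0110 = 6
  0110 = 6
  1111 = F
= 0x866F


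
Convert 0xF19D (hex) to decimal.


Positional values:
Position 0: D × 16^0 = 13 × 1 = 13
Position 1: 9 × 16^1 = 9 × 16 = 144
Position 2: 1 × 16^2 = 1 × 256 = 256
Position 3: F × 16^3 = 15 × 4096 = 61440
Sum = 13 + 144 + 256 + 61440
= 61853


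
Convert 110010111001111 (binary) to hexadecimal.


Group into 4-bit nibbles: 0110010111001111
  0110 = 6
  0101 = 5
  1100 = C
  1111 = F
= 0x65CF


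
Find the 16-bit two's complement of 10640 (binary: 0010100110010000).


Original: 0010100110010000
Step 1 - Invert all bits: 1101011001101111
Step 2 - Add 1: 1101011001101111 + 1
= 1101011001110000 (represents -10640)


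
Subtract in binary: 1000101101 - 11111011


Align and subtract column by column (LSB to MSB, borrowing when needed):
  1000101101
- 0011111011
  ----------
  col 0: (1 - 0 borrow-in) - 1 → 1 - 1 = 0, borrow out 0
  col 1: (0 - 0 borrow-in) - 1 → borrow from next column: (0+2) - 1 = 1, borrow out 1
  col 2: (1 - 1 borrow-in) - 0 → 0 - 0 = 0, borrow out 0
  col 3: (1 - 0 borrow-in) - 1 → 1 - 1 = 0, borrow out 0
  col 4: (0 - 0 borrow-in) - 1 → borrow from next column: (0+2) - 1 = 1, borrow out 1
  col 5: (1 - 1 borrow-in) - 1 → borrow from next column: (0+2) - 1 = 1, borrow out 1
  col 6: (0 - 1 borrow-in) - 1 → borrow from next column: (-1+2) - 1 = 0, borrow out 1
  col 7: (0 - 1 borrow-in) - 1 → borrow from next column: (-1+2) - 1 = 0, borrow out 1
  col 8: (0 - 1 borrow-in) - 0 → borrow from next column: (-1+2) - 0 = 1, borrow out 1
  col 9: (1 - 1 borrow-in) - 0 → 0 - 0 = 0, borrow out 0
Reading bits MSB→LSB: 0100110010
Strip leading zeros: 100110010
= 100110010


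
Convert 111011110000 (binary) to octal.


Group into 3-bit groups: 111011110000
  111 = 7
  011 = 3
  110 = 6
  000 = 0
= 0o7360


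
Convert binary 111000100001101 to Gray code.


Binary: 111000100001101
Gray code: G = B XOR (B >> 1)
B >> 1 = 011100010000110
111000100001101 XOR 011100010000110:
  1 XOR 0 = 1
  1 XOR 1 = 0
  1 XOR 1 = 0
  0 XOR 1 = 1
  0 XOR 0 = 0
  0 XOR 0 = 0
  1 XOR 0 = 1
  0 XOR 1 = 1
  0 XOR 0 = 0
  0 XOR 0 = 0
  0 XOR 0 = 0
  1 XOR 0 = 1
  1 XOR 1 = 0
  0 XOR 1 = 1
  1 XOR 0 = 1
= 100100110001011


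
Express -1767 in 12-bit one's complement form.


Original: 011011100111
Invert all bits:
  bit 0: 0 → 1
  bit 1: 1 → 0
  bit 2: 1 → 0
  bit 3: 0 → 1
  bit 4: 1 → 0
  bit 5: 1 → 0
  bit 6: 1 → 0
  bit 7: 0 → 1
  bit 8: 0 → 1
  bit 9: 1 → 0
  bit 10: 1 → 0
  bit 11: 1 → 0
= 100100011000


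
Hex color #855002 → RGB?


Hex: #855002
R = 85₁₆ = 133
G = 50₁₆ = 80
B = 02₁₆ = 2
= RGB(133, 80, 2)


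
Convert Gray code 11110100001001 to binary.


Gray code: 11110100001001
MSB stays the same: 1
Each subsequent bit = prev_binary XOR current_gray:
  B[1] = 1 XOR 1 = 0
  B[2] = 0 XOR 1 = 1
  B[3] = 1 XOR 1 = 0
  B[4] = 0 XOR 0 = 0
  B[5] = 0 XOR 1 = 1
  B[6] = 1 XOR 0 = 1
  B[7] = 1 XOR 0 = 1
  B[8] = 1 XOR 0 = 1
  B[9] = 1 XOR 0 = 1
  B[10] = 1 XOR 1 = 0
  B[11] = 0 XOR 0 = 0
  B[12] = 0 XOR 0 = 0
  B[13] = 0 XOR 1 = 1
= 10100111110001 (10737 decimal)


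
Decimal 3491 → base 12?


Divide by 12 repeatedly:
3491 ÷ 12 = 290 remainder 11
290 ÷ 12 = 24 remainder 2
24 ÷ 12 = 2 remainder 0
2 ÷ 12 = 0 remainder 2
Reading remainders bottom-up:
= 202B


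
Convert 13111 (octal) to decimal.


Positional values:
Position 0: 1 × 8^0 = 1
Position 1: 1 × 8^1 = 8
Position 2: 1 × 8^2 = 64
Position 3: 3 × 8^3 = 1536
Position 4: 1 × 8^4 = 4096
Sum = 1 + 8 + 64 + 1536 + 4096
= 5705


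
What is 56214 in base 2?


Divide by 2 repeatedly:
56214 ÷ 2 = 28107 remainder 0
28107 ÷ 2 = 14053 remainder 1
14053 ÷ 2 = 7026 remainder 1
7026 ÷ 2 = 3513 remainder 0
3513 ÷ 2 = 1756 remainder 1
1756 ÷ 2 = 878 remainder 0
878 ÷ 2 = 439 remainder 0
439 ÷ 2 = 219 remainder 1
219 ÷ 2 = 109 remainder 1
109 ÷ 2 = 54 remainder 1
54 ÷ 2 = 27 remainder 0
27 ÷ 2 = 13 remainder 1
13 ÷ 2 = 6 remainder 1
6 ÷ 2 = 3 remainder 0
3 ÷ 2 = 1 remainder 1
1 ÷ 2 = 0 remainder 1
Reading remainders bottom-up:
= 1101101110010110


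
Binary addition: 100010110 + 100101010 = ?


Align and add column by column (LSB to MSB, carry propagating):
  0100010110
+ 0100101010
  ----------
  col 0: 0 + 0 + 0 (carry in) = 0 → bit 0, carry out 0
  col 1: 1 + 1 + 0 (carry in) = 2 → bit 0, carry out 1
  col 2: 1 + 0 + 1 (carry in) = 2 → bit 0, carry out 1
  col 3: 0 + 1 + 1 (carry in) = 2 → bit 0, carry out 1
  col 4: 1 + 0 + 1 (carry in) = 2 → bit 0, carry out 1
  col 5: 0 + 1 + 1 (carry in) = 2 → bit 0, carry out 1
  col 6: 0 + 0 + 1 (carry in) = 1 → bit 1, carry out 0
  col 7: 0 + 0 + 0 (carry in) = 0 → bit 0, carry out 0
  col 8: 1 + 1 + 0 (carry in) = 2 → bit 0, carry out 1
  col 9: 0 + 0 + 1 (carry in) = 1 → bit 1, carry out 0
Reading bits MSB→LSB: 1001000000
Strip leading zeros: 1001000000
= 1001000000


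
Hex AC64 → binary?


Each hex digit → 4 binary bits:
  A = 1010
  C = 1100
  6 = 0110
  4 = 0100
Concatenate: 1010 1100 0110 0100
= 1010110001100100


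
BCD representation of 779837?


Each digit → 4-bit binary:
  7 → 0111
  7 → 0111
  9 → 1001
  8 → 1000
  3 → 0011
  7 → 0111
= 0111 0111 1001 1000 0011 0111


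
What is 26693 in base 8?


Divide by 8 repeatedly:
26693 ÷ 8 = 3336 remainder 5
3336 ÷ 8 = 417 remainder 0
417 ÷ 8 = 52 remainder 1
52 ÷ 8 = 6 remainder 4
6 ÷ 8 = 0 remainder 6
Reading remainders bottom-up:
= 0o64105


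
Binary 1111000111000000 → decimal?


Positional values:
Bit 6: 1 × 2^6 = 64
Bit 7: 1 × 2^7 = 128
Bit 8: 1 × 2^8 = 256
Bit 12: 1 × 2^12 = 4096
Bit 13: 1 × 2^13 = 8192
Bit 14: 1 × 2^14 = 16384
Bit 15: 1 × 2^15 = 32768
Sum = 64 + 128 + 256 + 4096 + 8192 + 16384 + 32768
= 61888


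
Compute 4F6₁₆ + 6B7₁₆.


Align and add column by column (LSB to MSB, each column mod 16 with carry):
  04F6
+ 06B7
  ----
  col 0: 6(6) + 7(7) + 0 (carry in) = 13 → D(13), carry out 0
  col 1: F(15) + B(11) + 0 (carry in) = 26 → A(10), carry out 1
  col 2: 4(4) + 6(6) + 1 (carry in) = 11 → B(11), carry out 0
  col 3: 0(0) + 0(0) + 0 (carry in) = 0 → 0(0), carry out 0
Reading digits MSB→LSB: 0BAD
Strip leading zeros: BAD
= 0xBAD


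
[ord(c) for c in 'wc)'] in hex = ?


String: 'wc)'  (3 characters)
Per-character ASCII lookup:
  'w': lowercase starts at 97: 'w' = 97 + 22 = 119 → 0x77
  'c': lowercase starts at 97: 'c' = 97 + 2 = 99 → 0x63
  ')': special character: ')' = 41 → 0x29
= 0x77 0x63 0x29


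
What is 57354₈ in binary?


Each octal digit → 3 binary bits:
  5 = 101
  7 = 111
  3 = 011
  5 = 101
  4 = 100
Concatenate: 101 111 011 101 100
= 101111011101100


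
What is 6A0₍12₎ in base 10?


Positional values (base 12):
  0 × 12^0 = 0 × 1 = 0
  A × 12^1 = 10 × 12 = 120
  6 × 12^2 = 6 × 144 = 864
Sum = 0 + 120 + 864
= 984


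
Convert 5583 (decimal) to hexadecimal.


Divide by 16 repeatedly:
5583 ÷ 16 = 348 remainder 15 (F)
348 ÷ 16 = 21 remainder 12 (C)
21 ÷ 16 = 1 remainder 5 (5)
1 ÷ 16 = 0 remainder 1 (1)
Reading remainders bottom-up:
= 0x15CF


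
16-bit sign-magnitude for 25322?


Sign bit: 0 (positive)
Magnitude: 25322 = 110001011101010
= 0110001011101010


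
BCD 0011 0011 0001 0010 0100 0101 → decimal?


Each 4-bit group → digit:
  0011 → 3
  0011 → 3
  0001 → 1
  0010 → 2
  0100 → 4
  0101 → 5
= 331245


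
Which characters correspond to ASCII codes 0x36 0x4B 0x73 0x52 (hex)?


Codes (hex): 0x36 0x4B 0x73 0x52
Per-code ASCII lookup:
  0x36 = 54  (range 48-57: digits, 54 - 48 = 6) → '6'
  0x4B = 75  (range 65-90: uppercase, 75 - 65 = 10) → 'K'
  0x73 = 115  (range 97-122: lowercase, 115 - 97 = 18) → 's'
  0x52 = 82  (range 65-90: uppercase, 82 - 65 = 17) → 'R'
= '6KsR'


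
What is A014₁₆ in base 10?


Positional values:
Position 0: 4 × 16^0 = 4 × 1 = 4
Position 1: 1 × 16^1 = 1 × 16 = 16
Position 2: 0 × 16^2 = 0 × 256 = 0
Position 3: A × 16^3 = 10 × 4096 = 40960
Sum = 4 + 16 + 0 + 40960
= 40980


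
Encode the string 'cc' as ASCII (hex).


String: 'cc'  (2 characters)
Per-character ASCII lookup:
  'c': lowercase starts at 97: 'c' = 97 + 2 = 99 → 0x63
  'c': lowercase starts at 97: 'c' = 97 + 2 = 99 → 0x63
= 0x63 0x63


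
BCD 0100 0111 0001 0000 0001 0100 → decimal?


Each 4-bit group → digit:
  0100 → 4
  0111 → 7
  0001 → 1
  0000 → 0
  0001 → 1
  0100 → 4
= 471014


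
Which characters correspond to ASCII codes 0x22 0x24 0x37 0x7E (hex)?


Codes (hex): 0x22 0x24 0x37 0x7E
Per-code ASCII lookup:
  0x22 = 34  (special character) → '"'
  0x24 = 36  (special character) → '$'
  0x37 = 55  (range 48-57: digits, 55 - 48 = 7) → '7'
  0x7E = 126  (special character) → '~'
= '"$7~'


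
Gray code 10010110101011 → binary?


Gray code: 10010110101011
MSB stays the same: 1
Each subsequent bit = prev_binary XOR current_gray:
  B[1] = 1 XOR 0 = 1
  B[2] = 1 XOR 0 = 1
  B[3] = 1 XOR 1 = 0
  B[4] = 0 XOR 0 = 0
  B[5] = 0 XOR 1 = 1
  B[6] = 1 XOR 1 = 0
  B[7] = 0 XOR 0 = 0
  B[8] = 0 XOR 1 = 1
  B[9] = 1 XOR 0 = 1
  B[10] = 1 XOR 1 = 0
  B[11] = 0 XOR 0 = 0
  B[12] = 0 XOR 1 = 1
  B[13] = 1 XOR 1 = 0
= 11100100110010 (14642 decimal)


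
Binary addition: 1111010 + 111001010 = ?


Align and add column by column (LSB to MSB, carry propagating):
  0001111010
+ 0111001010
  ----------
  col 0: 0 + 0 + 0 (carry in) = 0 → bit 0, carry out 0
  col 1: 1 + 1 + 0 (carry in) = 2 → bit 0, carry out 1
  col 2: 0 + 0 + 1 (carry in) = 1 → bit 1, carry out 0
  col 3: 1 + 1 + 0 (carry in) = 2 → bit 0, carry out 1
  col 4: 1 + 0 + 1 (carry in) = 2 → bit 0, carry out 1
  col 5: 1 + 0 + 1 (carry in) = 2 → bit 0, carry out 1
  col 6: 1 + 1 + 1 (carry in) = 3 → bit 1, carry out 1
  col 7: 0 + 1 + 1 (carry in) = 2 → bit 0, carry out 1
  col 8: 0 + 1 + 1 (carry in) = 2 → bit 0, carry out 1
  col 9: 0 + 0 + 1 (carry in) = 1 → bit 1, carry out 0
Reading bits MSB→LSB: 1001000100
Strip leading zeros: 1001000100
= 1001000100


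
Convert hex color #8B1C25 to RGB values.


Hex: #8B1C25
R = 8B₁₆ = 139
G = 1C₁₆ = 28
B = 25₁₆ = 37
= RGB(139, 28, 37)


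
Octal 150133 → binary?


Each octal digit → 3 binary bits:
  1 = 001
  5 = 101
  0 = 000
  1 = 001
  3 = 011
  3 = 011
Concatenate: 001 101 000 001 011 011
= 001101000001011011


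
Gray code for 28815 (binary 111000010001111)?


Binary: 111000010001111
Gray code: G = B XOR (B >> 1)
B >> 1 = 011100001000111
111000010001111 XOR 011100001000111:
  1 XOR 0 = 1
  1 XOR 1 = 0
  1 XOR 1 = 0
  0 XOR 1 = 1
  0 XOR 0 = 0
  0 XOR 0 = 0
  0 XOR 0 = 0
  1 XOR 0 = 1
  0 XOR 1 = 1
  0 XOR 0 = 0
  0 XOR 0 = 0
  1 XOR 0 = 1
  1 XOR 1 = 0
  1 XOR 1 = 0
  1 XOR 1 = 0
= 100100011001000
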